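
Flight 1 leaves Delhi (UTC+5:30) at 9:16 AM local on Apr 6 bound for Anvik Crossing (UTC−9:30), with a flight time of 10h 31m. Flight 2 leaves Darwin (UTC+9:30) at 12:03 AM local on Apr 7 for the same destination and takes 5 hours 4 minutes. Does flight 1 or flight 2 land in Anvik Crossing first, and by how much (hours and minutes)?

Flight 1 in UTC: 9:16 AM − 5:30 = 3:46 AM on Apr 6.
+10 hours and 31 minutes → arrive 2:17 PM UTC on Apr 6.
Flight 2 in UTC: 12:03 AM − 9:30 = 2:33 PM on Apr 6.
+5 hours 4 minutes → arrive 7:37 PM UTC on Apr 6.
Flight 1 lands earlier by 5 hours 20 minutes.

the first, by 5 hours 20 minutes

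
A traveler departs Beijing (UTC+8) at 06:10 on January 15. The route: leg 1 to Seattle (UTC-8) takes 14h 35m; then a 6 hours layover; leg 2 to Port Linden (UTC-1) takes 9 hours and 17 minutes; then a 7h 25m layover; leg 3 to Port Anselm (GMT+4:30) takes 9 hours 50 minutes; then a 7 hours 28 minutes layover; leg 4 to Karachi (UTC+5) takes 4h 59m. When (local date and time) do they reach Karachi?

Convert departure to UTC: 06:10 − 8:00 = 22:10 UTC on Jan 14.
Add 14 hours 35 minutes leg 1 → 12:45 UTC (Jan 15).
Add 6 hours layover in Seattle → 18:45 UTC.
Add 9 hours 17 minutes leg 2 → 04:02 UTC (Jan 16).
Add 7 hours and 25 minutes layover in Port Linden → 11:27 UTC.
Add 9 hours and 50 minutes leg 3 → 21:17 UTC.
Add 7 hours 28 minutes layover in Port Anselm → 04:45 UTC (Jan 17).
Add 4 hours 59 minutes leg 4 → 09:44 UTC.
Karachi is UTC+5:00, so local arrival = 09:44 + 5:00 = 14:44 on Jan 17.

14:44 on January 17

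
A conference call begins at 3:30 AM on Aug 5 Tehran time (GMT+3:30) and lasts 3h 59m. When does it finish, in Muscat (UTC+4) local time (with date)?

7:59 AM on August 5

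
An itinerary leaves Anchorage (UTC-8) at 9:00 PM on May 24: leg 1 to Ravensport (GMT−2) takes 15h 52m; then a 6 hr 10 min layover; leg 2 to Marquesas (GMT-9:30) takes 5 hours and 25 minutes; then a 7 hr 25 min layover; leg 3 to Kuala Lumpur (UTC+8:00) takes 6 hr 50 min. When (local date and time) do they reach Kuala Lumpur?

6:42 AM on May 27

Convert departure to UTC: 9:00 PM + 8:00 = 5:00 AM UTC on May 25.
Add 15 hours 52 minutes leg 1 → 8:52 PM UTC.
Add 6 hours and 10 minutes layover in Ravensport → 3:02 AM UTC (May 26).
Add 5 hours 25 minutes leg 2 → 8:27 AM UTC.
Add 7 hours and 25 minutes layover in Marquesas → 3:52 PM UTC.
Add 6 hours 50 minutes leg 3 → 10:42 PM UTC.
Kuala Lumpur is UTC+8:00, so local arrival = 10:42 PM + 8:00 = 6:42 AM on May 27.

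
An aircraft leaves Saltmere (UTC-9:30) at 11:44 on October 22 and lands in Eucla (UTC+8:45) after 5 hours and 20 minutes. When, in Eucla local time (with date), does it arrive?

11:19 on October 23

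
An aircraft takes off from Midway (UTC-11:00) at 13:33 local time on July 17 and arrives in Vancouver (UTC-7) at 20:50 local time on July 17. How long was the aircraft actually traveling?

3 hours 17 minutes

Departure in UTC: 13:33 + 11:00 = 00:33 on Jul 18.
Arrival in UTC: 20:50 + 7:00 = 03:50 on Jul 18.
Elapsed = 03:50 − 00:33 = 3 hours 17 minutes.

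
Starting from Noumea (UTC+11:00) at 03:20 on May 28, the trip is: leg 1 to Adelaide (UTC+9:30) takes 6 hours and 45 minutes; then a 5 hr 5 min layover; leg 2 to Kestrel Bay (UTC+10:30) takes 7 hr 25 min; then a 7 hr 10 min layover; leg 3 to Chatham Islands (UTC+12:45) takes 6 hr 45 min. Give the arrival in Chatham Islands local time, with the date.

Convert departure to UTC: 03:20 − 11:00 = 16:20 UTC on May 27.
Add 6 hours 45 minutes leg 1 → 23:05 UTC.
Add 5 hours 5 minutes layover in Adelaide → 04:10 UTC (May 28).
Add 7 hours and 25 minutes leg 2 → 11:35 UTC.
Add 7 hours and 10 minutes layover in Kestrel Bay → 18:45 UTC.
Add 6 hours and 45 minutes leg 3 → 01:30 UTC (May 29).
Chatham Islands is UTC+12:45, so local arrival = 01:30 + 12:45 = 14:15 on May 29.

14:15 on May 29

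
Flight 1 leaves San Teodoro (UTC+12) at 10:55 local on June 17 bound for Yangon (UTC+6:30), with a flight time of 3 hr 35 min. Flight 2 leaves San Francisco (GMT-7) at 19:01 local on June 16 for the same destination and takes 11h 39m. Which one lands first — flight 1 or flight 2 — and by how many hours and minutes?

the first, by 11 hours 10 minutes

Flight 1 in UTC: 10:55 − 12:00 = 22:55 on Jun 16.
+3 hours and 35 minutes → arrive 02:30 UTC on Jun 17.
Flight 2 in UTC: 19:01 + 7:00 = 02:01 on Jun 17.
+11 hours 39 minutes → arrive 13:40 UTC on Jun 17.
Flight 1 lands earlier by 11 hours 10 minutes.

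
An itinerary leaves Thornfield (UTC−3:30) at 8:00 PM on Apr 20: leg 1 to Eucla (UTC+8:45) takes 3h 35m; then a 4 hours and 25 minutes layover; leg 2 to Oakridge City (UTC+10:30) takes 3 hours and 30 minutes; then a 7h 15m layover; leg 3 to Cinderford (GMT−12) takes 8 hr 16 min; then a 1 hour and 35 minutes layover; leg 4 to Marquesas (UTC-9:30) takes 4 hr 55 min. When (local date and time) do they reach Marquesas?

11:31 PM on April 21

Convert departure to UTC: 8:00 PM + 3:30 = 11:30 PM UTC on Apr 20.
Add 3 hours and 35 minutes leg 1 → 3:05 AM UTC (Apr 21).
Add 4 hours and 25 minutes layover in Eucla → 7:30 AM UTC.
Add 3 hours and 30 minutes leg 2 → 11:00 AM UTC.
Add 7 hours and 15 minutes layover in Oakridge City → 6:15 PM UTC.
Add 8 hours 16 minutes leg 3 → 2:31 AM UTC (Apr 22).
Add 1 hour 35 minutes layover in Cinderford → 4:06 AM UTC.
Add 4 hours 55 minutes leg 4 → 9:01 AM UTC.
Marquesas is UTC−9:30, so local arrival = 9:01 AM − 9:30 = 11:31 PM on Apr 21.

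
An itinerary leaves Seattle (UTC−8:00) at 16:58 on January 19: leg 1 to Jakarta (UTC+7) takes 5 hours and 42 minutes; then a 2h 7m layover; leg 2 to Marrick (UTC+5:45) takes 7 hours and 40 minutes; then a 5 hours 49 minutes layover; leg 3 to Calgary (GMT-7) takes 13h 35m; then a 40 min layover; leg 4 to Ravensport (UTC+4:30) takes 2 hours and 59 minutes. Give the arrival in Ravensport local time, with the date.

20:00 on January 21

Convert departure to UTC: 16:58 + 8:00 = 00:58 UTC on Jan 20.
Add 5 hours and 42 minutes leg 1 → 06:40 UTC.
Add 2 hours 7 minutes layover in Jakarta → 08:47 UTC.
Add 7 hours 40 minutes leg 2 → 16:27 UTC.
Add 5 hours and 49 minutes layover in Marrick → 22:16 UTC.
Add 13 hours 35 minutes leg 3 → 11:51 UTC (Jan 21).
Add 40 minutes layover in Calgary → 12:31 UTC.
Add 2 hours 59 minutes leg 4 → 15:30 UTC.
Ravensport is UTC+4:30, so local arrival = 15:30 + 4:30 = 20:00 on Jan 21.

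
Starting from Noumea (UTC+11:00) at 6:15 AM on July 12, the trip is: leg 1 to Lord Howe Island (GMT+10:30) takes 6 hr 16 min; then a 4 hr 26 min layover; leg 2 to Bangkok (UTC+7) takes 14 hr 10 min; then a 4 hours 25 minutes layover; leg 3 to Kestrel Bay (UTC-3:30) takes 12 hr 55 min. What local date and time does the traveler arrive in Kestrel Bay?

9:57 AM on Jul 13

Convert departure to UTC: 6:15 AM − 11:00 = 7:15 PM UTC on Jul 11.
Add 6 hours and 16 minutes leg 1 → 1:31 AM UTC (Jul 12).
Add 4 hours and 26 minutes layover in Lord Howe Island → 5:57 AM UTC.
Add 14 hours and 10 minutes leg 2 → 8:07 PM UTC.
Add 4 hours and 25 minutes layover in Bangkok → 12:32 AM UTC (Jul 13).
Add 12 hours and 55 minutes leg 3 → 1:27 PM UTC.
Kestrel Bay is UTC−3:30, so local arrival = 1:27 PM − 3:30 = 9:57 AM on Jul 13.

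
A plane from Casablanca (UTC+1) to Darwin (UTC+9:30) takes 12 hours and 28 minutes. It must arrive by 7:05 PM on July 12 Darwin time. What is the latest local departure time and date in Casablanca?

10:07 PM on Jul 11

Target arrival in UTC: 7:05 PM − 9:30 = 9:35 AM on Jul 12.
Subtract 12 hours 28 minutes → departure 9:07 PM UTC on Jul 11.
Casablanca is UTC+1:00: 9:07 PM + 1:00 = 10:07 PM on Jul 11.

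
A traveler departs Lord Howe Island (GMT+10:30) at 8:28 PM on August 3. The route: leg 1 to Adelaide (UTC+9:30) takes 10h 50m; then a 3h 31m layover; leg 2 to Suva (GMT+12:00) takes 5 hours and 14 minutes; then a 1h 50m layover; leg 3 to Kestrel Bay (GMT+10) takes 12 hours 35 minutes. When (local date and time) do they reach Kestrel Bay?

Convert departure to UTC: 8:28 PM − 10:30 = 9:58 AM UTC on Aug 3.
Add 10 hours 50 minutes leg 1 → 8:48 PM UTC.
Add 3 hours 31 minutes layover in Adelaide → 12:19 AM UTC (Aug 4).
Add 5 hours 14 minutes leg 2 → 5:33 AM UTC.
Add 1 hour and 50 minutes layover in Suva → 7:23 AM UTC.
Add 12 hours and 35 minutes leg 3 → 7:58 PM UTC.
Kestrel Bay is UTC+10:00, so local arrival = 7:58 PM + 10:00 = 5:58 AM on Aug 5.

5:58 AM on August 5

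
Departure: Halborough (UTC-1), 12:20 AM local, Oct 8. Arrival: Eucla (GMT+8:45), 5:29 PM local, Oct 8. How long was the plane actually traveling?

Departure in UTC: 12:20 AM + 1:00 = 1:20 AM on Oct 8.
Arrival in UTC: 5:29 PM − 8:45 = 8:44 AM on Oct 8.
Elapsed = 8:44 AM − 1:20 AM = 7 hours 24 minutes.

7 hours 24 minutes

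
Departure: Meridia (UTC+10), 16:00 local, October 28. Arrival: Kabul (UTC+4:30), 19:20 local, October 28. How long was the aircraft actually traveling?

Kabul is 5:30 behind Meridia.
Clock-face elapsed time (ignoring zones) is 3 hours 20 minutes.
Actual elapsed = 3 hours 20 minutes + 5:30 = 8 hours 50 minutes.

8 hours 50 minutes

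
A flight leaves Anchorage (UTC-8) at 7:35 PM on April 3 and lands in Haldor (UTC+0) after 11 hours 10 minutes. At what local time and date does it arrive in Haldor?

Haldor is 8:00 ahead of Anchorage.
After 11 hours and 10 minutes it is 6:45 AM (Apr 4) in Anchorage.
Shift by the zone difference: 6:45 AM + 8:00 = 2:45 PM on Apr 4 in Haldor.

2:45 PM on April 4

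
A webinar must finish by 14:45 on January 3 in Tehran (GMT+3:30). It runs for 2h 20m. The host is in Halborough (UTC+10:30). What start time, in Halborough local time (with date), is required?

19:25 on January 3

Target end time in UTC: 14:45 − 3:30 = 11:15 on Jan 3.
Subtract 2 hours 20 minutes → start 08:55 UTC on Jan 3.
Halborough is UTC+10:30: 08:55 + 10:30 = 19:25 on Jan 3.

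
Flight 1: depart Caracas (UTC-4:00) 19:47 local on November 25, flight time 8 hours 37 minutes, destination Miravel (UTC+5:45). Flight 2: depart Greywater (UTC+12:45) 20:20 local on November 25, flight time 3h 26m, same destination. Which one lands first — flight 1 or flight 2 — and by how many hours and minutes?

Flight 1 in UTC: 19:47 + 4:00 = 23:47 on Nov 25.
+8 hours and 37 minutes → arrive 08:24 UTC on Nov 26.
Flight 2 in UTC: 20:20 − 12:45 = 07:35 on Nov 25.
+3 hours and 26 minutes → arrive 11:01 UTC on Nov 25.
Flight 2 lands earlier by 21 hours 23 minutes.

the second, by 21 hours 23 minutes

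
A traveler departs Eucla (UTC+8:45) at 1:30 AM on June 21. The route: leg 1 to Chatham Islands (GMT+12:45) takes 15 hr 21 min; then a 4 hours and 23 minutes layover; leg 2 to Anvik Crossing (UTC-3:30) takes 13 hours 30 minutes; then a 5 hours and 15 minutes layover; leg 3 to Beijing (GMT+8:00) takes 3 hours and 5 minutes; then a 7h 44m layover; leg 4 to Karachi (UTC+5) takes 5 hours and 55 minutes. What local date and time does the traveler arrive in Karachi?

Convert departure to UTC: 1:30 AM − 8:45 = 4:45 PM UTC on Jun 20.
Add 15 hours and 21 minutes leg 1 → 8:06 AM UTC (Jun 21).
Add 4 hours 23 minutes layover in Chatham Islands → 12:29 PM UTC.
Add 13 hours and 30 minutes leg 2 → 1:59 AM UTC (Jun 22).
Add 5 hours 15 minutes layover in Anvik Crossing → 7:14 AM UTC.
Add 3 hours 5 minutes leg 3 → 10:19 AM UTC.
Add 7 hours 44 minutes layover in Beijing → 6:03 PM UTC.
Add 5 hours 55 minutes leg 4 → 11:58 PM UTC.
Karachi is UTC+5:00, so local arrival = 11:58 PM + 5:00 = 4:58 AM on Jun 23.

4:58 AM on Jun 23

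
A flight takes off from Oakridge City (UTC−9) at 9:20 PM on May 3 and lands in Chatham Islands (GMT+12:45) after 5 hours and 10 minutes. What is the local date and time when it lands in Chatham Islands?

Convert departure to UTC: 9:20 PM + 9:00 = 6:20 AM UTC on May 4.
Add 5 hours 10 minutes travel time → 11:30 AM UTC.
Chatham Islands is UTC+12:45, so local arrival = 11:30 AM + 12:45 = 12:15 AM on May 5.

12:15 AM on May 5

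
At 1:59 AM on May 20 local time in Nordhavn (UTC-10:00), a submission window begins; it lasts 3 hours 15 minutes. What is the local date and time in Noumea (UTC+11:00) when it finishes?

2:14 AM on May 21

Convert start to UTC: 1:59 AM + 10:00 = 11:59 AM UTC on May 20.
Add 3 hours and 15 minutes duration → 3:14 PM UTC.
Noumea is UTC+11:00, so local end time = 3:14 PM + 11:00 = 2:14 AM on May 21.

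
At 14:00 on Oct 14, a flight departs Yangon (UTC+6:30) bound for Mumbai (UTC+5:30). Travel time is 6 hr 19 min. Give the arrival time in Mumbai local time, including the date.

Mumbai is 1:00 behind Yangon.
After 6 hours and 19 minutes it is 20:19 in Yangon.
Shift by the zone difference: 20:19 − 1:00 = 19:19 on Oct 14 in Mumbai.

19:19 on October 14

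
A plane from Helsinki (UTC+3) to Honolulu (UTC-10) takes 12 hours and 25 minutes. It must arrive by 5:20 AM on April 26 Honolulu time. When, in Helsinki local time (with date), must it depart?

5:55 AM on April 26

Target arrival in UTC: 5:20 AM + 10:00 = 3:20 PM on Apr 26.
Subtract 12 hours and 25 minutes → departure 2:55 AM UTC on Apr 26.
Helsinki is UTC+3:00: 2:55 AM + 3:00 = 5:55 AM on Apr 26.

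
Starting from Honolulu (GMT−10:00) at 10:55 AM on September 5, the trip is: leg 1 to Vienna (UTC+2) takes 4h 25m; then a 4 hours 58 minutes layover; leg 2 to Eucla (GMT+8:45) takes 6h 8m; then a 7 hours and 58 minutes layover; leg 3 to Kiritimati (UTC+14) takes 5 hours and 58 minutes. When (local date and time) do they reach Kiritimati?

Convert departure to UTC: 10:55 AM + 10:00 = 8:55 PM UTC on Sep 5.
Add 4 hours and 25 minutes leg 1 → 1:20 AM UTC (Sep 6).
Add 4 hours and 58 minutes layover in Vienna → 6:18 AM UTC.
Add 6 hours and 8 minutes leg 2 → 12:26 PM UTC.
Add 7 hours 58 minutes layover in Eucla → 8:24 PM UTC.
Add 5 hours and 58 minutes leg 3 → 2:22 AM UTC (Sep 7).
Kiritimati is UTC+14:00, so local arrival = 2:22 AM + 14:00 = 4:22 PM on Sep 7.

4:22 PM on September 7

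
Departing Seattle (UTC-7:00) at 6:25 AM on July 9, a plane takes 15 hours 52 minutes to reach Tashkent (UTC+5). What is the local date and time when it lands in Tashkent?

10:17 AM on July 10

Tashkent is 12:00 ahead of Seattle.
After 15 hours 52 minutes it is 10:17 PM in Seattle.
Shift by the zone difference: 10:17 PM + 12:00 = 10:17 AM on Jul 10 in Tashkent.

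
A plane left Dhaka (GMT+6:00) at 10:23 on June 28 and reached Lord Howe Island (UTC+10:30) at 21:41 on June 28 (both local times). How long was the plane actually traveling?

Departure in UTC: 10:23 − 6:00 = 04:23 on Jun 28.
Arrival in UTC: 21:41 − 10:30 = 11:11 on Jun 28.
Elapsed = 11:11 − 04:23 = 6 hours 48 minutes.

6 hours 48 minutes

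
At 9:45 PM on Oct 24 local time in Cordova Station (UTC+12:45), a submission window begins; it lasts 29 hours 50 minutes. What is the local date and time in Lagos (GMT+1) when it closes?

Convert start to UTC: 9:45 PM − 12:45 = 9:00 AM UTC on Oct 24.
Add 29 hours 50 minutes duration → 2:50 PM UTC (Oct 25).
Lagos is UTC+1:00, so local end time = 2:50 PM + 1:00 = 3:50 PM on Oct 25.

3:50 PM on Oct 25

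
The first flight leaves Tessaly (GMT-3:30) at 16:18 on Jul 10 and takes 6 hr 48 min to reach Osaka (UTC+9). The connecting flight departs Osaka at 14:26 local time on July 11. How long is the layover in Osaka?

2 hours 50 minutes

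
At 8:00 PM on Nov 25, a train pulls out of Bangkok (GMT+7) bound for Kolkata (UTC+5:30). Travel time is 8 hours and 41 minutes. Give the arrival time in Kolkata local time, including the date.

Kolkata is 1:30 behind Bangkok.
After 8 hours 41 minutes it is 4:41 AM (Nov 26) in Bangkok.
Shift by the zone difference: 4:41 AM − 1:30 = 3:11 AM on Nov 26 in Kolkata.

3:11 AM on Nov 26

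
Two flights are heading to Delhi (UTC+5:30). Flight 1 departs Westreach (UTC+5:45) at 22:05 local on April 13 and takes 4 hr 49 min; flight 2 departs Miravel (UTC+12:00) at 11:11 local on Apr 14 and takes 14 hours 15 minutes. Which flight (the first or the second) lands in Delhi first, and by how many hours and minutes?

Flight 1 in UTC: 22:05 − 5:45 = 16:20 on Apr 13.
+4 hours 49 minutes → arrive 21:09 UTC on Apr 13.
Flight 2 in UTC: 11:11 − 12:00 = 23:11 on Apr 13.
+14 hours and 15 minutes → arrive 13:26 UTC on Apr 14.
Flight 1 lands earlier by 16 hours 17 minutes.

the first, by 16 hours 17 minutes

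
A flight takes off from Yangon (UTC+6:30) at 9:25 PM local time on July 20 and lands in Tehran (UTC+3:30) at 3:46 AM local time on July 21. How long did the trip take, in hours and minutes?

9 hours 21 minutes

Tehran is 3:00 behind Yangon.
Clock-face elapsed time (ignoring zones) is 6 hours 21 minutes.
Actual elapsed = 6 hours 21 minutes + 3:00 = 9 hours 21 minutes.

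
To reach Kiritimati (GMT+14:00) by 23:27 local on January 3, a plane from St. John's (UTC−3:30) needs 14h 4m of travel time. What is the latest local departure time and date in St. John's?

Target arrival in UTC: 23:27 − 14:00 = 09:27 on Jan 3.
Subtract 14 hours and 4 minutes → departure 19:23 UTC on Jan 2.
St. John's is UTC−3:30: 19:23 − 3:30 = 15:53 on Jan 2.

15:53 on January 2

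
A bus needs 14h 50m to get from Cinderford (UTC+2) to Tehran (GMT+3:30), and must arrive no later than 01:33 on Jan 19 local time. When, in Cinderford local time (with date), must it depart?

Target arrival in UTC: 01:33 − 3:30 = 22:03 on Jan 18.
Subtract 14 hours 50 minutes → departure 07:13 UTC on Jan 18.
Cinderford is UTC+2:00: 07:13 + 2:00 = 09:13 on Jan 18.

09:13 on Jan 18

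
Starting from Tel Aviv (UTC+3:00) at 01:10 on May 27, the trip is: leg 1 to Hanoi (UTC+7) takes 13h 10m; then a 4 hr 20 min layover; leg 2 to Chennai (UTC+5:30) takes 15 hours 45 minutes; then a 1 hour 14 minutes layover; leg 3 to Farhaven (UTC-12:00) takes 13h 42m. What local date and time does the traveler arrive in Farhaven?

10:21 on May 28

Convert departure to UTC: 01:10 − 3:00 = 22:10 UTC on May 26.
Add 13 hours and 10 minutes leg 1 → 11:20 UTC (May 27).
Add 4 hours 20 minutes layover in Hanoi → 15:40 UTC.
Add 15 hours 45 minutes leg 2 → 07:25 UTC (May 28).
Add 1 hour and 14 minutes layover in Chennai → 08:39 UTC.
Add 13 hours 42 minutes leg 3 → 22:21 UTC.
Farhaven is UTC−12:00, so local arrival = 22:21 − 12:00 = 10:21 on May 28.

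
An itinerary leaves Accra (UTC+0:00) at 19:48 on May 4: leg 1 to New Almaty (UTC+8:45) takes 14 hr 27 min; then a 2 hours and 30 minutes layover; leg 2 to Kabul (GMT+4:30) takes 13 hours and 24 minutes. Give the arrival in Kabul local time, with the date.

06:39 on May 6

Accra is at UTC+0, so departure is already 19:48 UTC on May 4.
Add 14 hours 27 minutes leg 1 → 10:15 UTC (May 5).
Add 2 hours and 30 minutes layover in New Almaty → 12:45 UTC.
Add 13 hours and 24 minutes leg 2 → 02:09 UTC (May 6).
Kabul is UTC+4:30, so local arrival = 02:09 + 4:30 = 06:39 on May 6.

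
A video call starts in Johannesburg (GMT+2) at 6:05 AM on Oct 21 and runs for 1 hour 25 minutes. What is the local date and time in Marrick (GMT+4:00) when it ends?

Convert start to UTC: 6:05 AM − 2:00 = 4:05 AM UTC on Oct 21.
Add 1 hour 25 minutes duration → 5:30 AM UTC.
Marrick is UTC+4:00, so local end time = 5:30 AM + 4:00 = 9:30 AM on Oct 21.

9:30 AM on October 21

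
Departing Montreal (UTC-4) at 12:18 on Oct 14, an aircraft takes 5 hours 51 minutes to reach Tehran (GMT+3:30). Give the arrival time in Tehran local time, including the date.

01:39 on Oct 15

Tehran is 7:30 ahead of Montreal.
After 5 hours 51 minutes it is 18:09 in Montreal.
Shift by the zone difference: 18:09 + 7:30 = 01:39 on Oct 15 in Tehran.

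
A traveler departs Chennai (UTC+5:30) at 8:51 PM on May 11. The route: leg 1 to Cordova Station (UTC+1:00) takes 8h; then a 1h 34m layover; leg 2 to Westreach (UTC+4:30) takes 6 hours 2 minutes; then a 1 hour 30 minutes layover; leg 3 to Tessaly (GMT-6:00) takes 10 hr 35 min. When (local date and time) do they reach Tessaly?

1:02 PM on May 12

Convert departure to UTC: 8:51 PM − 5:30 = 3:21 PM UTC on May 11.
Add 8 hours leg 1 → 11:21 PM UTC.
Add 1 hour and 34 minutes layover in Cordova Station → 12:55 AM UTC (May 12).
Add 6 hours 2 minutes leg 2 → 6:57 AM UTC.
Add 1 hour 30 minutes layover in Westreach → 8:27 AM UTC.
Add 10 hours 35 minutes leg 3 → 7:02 PM UTC.
Tessaly is UTC−6:00, so local arrival = 7:02 PM − 6:00 = 1:02 PM on May 12.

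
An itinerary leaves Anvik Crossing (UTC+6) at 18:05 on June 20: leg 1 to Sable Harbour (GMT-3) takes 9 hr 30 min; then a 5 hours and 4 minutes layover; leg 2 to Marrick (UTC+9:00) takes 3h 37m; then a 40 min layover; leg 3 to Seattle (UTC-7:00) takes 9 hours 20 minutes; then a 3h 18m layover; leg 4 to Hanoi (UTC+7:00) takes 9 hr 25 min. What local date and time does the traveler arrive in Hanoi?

11:59 on Jun 22

Convert departure to UTC: 18:05 − 6:00 = 12:05 UTC on Jun 20.
Add 9 hours 30 minutes leg 1 → 21:35 UTC.
Add 5 hours and 4 minutes layover in Sable Harbour → 02:39 UTC (Jun 21).
Add 3 hours 37 minutes leg 2 → 06:16 UTC.
Add 40 minutes layover in Marrick → 06:56 UTC.
Add 9 hours 20 minutes leg 3 → 16:16 UTC.
Add 3 hours 18 minutes layover in Seattle → 19:34 UTC.
Add 9 hours 25 minutes leg 4 → 04:59 UTC (Jun 22).
Hanoi is UTC+7:00, so local arrival = 04:59 + 7:00 = 11:59 on Jun 22.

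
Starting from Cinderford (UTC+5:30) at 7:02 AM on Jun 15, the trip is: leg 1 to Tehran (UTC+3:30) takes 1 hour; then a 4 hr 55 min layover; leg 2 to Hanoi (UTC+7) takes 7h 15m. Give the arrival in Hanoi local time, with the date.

Convert departure to UTC: 7:02 AM − 5:30 = 1:32 AM UTC on Jun 15.
Add 1 hour leg 1 → 2:32 AM UTC.
Add 4 hours and 55 minutes layover in Tehran → 7:27 AM UTC.
Add 7 hours and 15 minutes leg 2 → 2:42 PM UTC.
Hanoi is UTC+7:00, so local arrival = 2:42 PM + 7:00 = 9:42 PM on Jun 15.

9:42 PM on June 15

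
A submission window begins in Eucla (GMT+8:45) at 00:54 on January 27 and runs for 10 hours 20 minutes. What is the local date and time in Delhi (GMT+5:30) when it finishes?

Convert start to UTC: 00:54 − 8:45 = 16:09 UTC on Jan 26.
Add 10 hours 20 minutes duration → 02:29 UTC (Jan 27).
Delhi is UTC+5:30, so local end time = 02:29 + 5:30 = 07:59 on Jan 27.

07:59 on Jan 27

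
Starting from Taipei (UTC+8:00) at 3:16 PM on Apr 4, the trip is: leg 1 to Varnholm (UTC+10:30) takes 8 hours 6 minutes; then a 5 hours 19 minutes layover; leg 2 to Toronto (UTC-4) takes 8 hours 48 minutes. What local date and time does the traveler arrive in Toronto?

Convert departure to UTC: 3:16 PM − 8:00 = 7:16 AM UTC on Apr 4.
Add 8 hours 6 minutes leg 1 → 3:22 PM UTC.
Add 5 hours and 19 minutes layover in Varnholm → 8:41 PM UTC.
Add 8 hours 48 minutes leg 2 → 5:29 AM UTC (Apr 5).
Toronto is UTC−4:00, so local arrival = 5:29 AM − 4:00 = 1:29 AM on Apr 5.

1:29 AM on April 5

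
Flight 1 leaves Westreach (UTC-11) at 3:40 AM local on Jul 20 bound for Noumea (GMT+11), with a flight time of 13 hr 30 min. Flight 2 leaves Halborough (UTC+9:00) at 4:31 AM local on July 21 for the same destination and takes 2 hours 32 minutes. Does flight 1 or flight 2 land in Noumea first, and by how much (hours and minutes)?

Flight 1 in UTC: 3:40 AM + 11:00 = 2:40 PM on Jul 20.
+13 hours and 30 minutes → arrive 4:10 AM UTC on Jul 21.
Flight 2 in UTC: 4:31 AM − 9:00 = 7:31 PM on Jul 20.
+2 hours and 32 minutes → arrive 10:03 PM UTC on Jul 20.
Flight 2 lands earlier by 6 hours 7 minutes.

the second, by 6 hours 7 minutes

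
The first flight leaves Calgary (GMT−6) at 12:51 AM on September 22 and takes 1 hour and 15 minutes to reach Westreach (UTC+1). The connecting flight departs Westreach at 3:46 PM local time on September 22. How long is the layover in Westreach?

Convert departure to UTC: 12:51 AM + 6:00 = 6:51 AM UTC on Sep 22.
Add 1 hour 15 minutes flight time → 8:06 AM UTC.
Westreach is UTC+1:00, so local arrival = 8:06 AM + 1:00 = 9:06 AM on Sep 22.
Layover = 3:46 PM − 9:06 AM = 6 hours 40 minutes.

6 hours 40 minutes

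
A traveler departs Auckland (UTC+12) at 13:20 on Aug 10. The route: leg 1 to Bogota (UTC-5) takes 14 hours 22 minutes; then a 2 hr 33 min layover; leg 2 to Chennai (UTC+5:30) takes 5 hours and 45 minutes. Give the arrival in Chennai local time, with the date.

Convert departure to UTC: 13:20 − 12:00 = 01:20 UTC on Aug 10.
Add 14 hours 22 minutes leg 1 → 15:42 UTC.
Add 2 hours 33 minutes layover in Bogota → 18:15 UTC.
Add 5 hours 45 minutes leg 2 → 00:00 UTC (Aug 11).
Chennai is UTC+5:30, so local arrival = 00:00 + 5:30 = 05:30 on Aug 11.

05:30 on August 11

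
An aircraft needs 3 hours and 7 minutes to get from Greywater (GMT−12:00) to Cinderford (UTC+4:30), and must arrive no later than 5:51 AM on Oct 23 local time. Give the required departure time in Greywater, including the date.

10:14 AM on Oct 22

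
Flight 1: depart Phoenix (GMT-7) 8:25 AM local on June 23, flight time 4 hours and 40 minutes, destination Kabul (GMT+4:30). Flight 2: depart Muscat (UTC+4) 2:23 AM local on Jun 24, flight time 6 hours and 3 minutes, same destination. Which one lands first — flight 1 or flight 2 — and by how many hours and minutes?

the first, by 8 hours 21 minutes

Flight 1 in UTC: 8:25 AM + 7:00 = 3:25 PM on Jun 23.
+4 hours 40 minutes → arrive 8:05 PM UTC on Jun 23.
Flight 2 in UTC: 2:23 AM − 4:00 = 10:23 PM on Jun 23.
+6 hours and 3 minutes → arrive 4:26 AM UTC on Jun 24.
Flight 1 lands earlier by 8 hours 21 minutes.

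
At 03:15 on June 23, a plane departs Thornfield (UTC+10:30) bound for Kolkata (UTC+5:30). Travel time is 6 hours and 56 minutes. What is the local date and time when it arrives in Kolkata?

05:11 on Jun 23

Convert departure to UTC: 03:15 − 10:30 = 16:45 UTC on Jun 22.
Add 6 hours 56 minutes travel time → 23:41 UTC.
Kolkata is UTC+5:30, so local arrival = 23:41 + 5:30 = 05:11 on Jun 23.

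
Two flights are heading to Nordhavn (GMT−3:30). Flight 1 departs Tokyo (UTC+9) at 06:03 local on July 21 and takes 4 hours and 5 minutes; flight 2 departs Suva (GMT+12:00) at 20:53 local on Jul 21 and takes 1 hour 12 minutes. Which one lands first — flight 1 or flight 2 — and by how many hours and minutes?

Flight 1 in UTC: 06:03 − 9:00 = 21:03 on Jul 20.
+4 hours and 5 minutes → arrive 01:08 UTC on Jul 21.
Flight 2 in UTC: 20:53 − 12:00 = 08:53 on Jul 21.
+1 hour 12 minutes → arrive 10:05 UTC on Jul 21.
Flight 1 lands earlier by 8 hours 57 minutes.

the first, by 8 hours 57 minutes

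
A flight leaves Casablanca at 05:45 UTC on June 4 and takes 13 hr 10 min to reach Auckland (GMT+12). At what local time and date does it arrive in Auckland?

06:55 on June 5

Departure is given in UTC: 05:45 on Jun 4.
Add 13 hours 10 minutes → 18:55 UTC.
Auckland is UTC+12:00: 18:55 + 12:00 = 06:55 on Jun 5.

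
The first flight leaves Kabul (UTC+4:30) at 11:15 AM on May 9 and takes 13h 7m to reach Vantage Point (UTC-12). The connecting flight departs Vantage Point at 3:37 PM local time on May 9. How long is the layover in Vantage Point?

Convert departure to UTC: 11:15 AM − 4:30 = 6:45 AM UTC on May 9.
Add 13 hours and 7 minutes flight time → 7:52 PM UTC.
Vantage Point is UTC−12:00, so local arrival = 7:52 PM − 12:00 = 7:52 AM on May 9.
Layover = 3:37 PM − 7:52 AM = 7 hours 45 minutes.

7 hours 45 minutes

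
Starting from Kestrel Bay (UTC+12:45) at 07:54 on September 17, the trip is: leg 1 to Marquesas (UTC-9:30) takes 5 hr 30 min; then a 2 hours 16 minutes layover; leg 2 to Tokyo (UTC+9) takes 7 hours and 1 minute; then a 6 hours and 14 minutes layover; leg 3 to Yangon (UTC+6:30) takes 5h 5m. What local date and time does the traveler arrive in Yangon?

03:45 on Sep 18

Convert departure to UTC: 07:54 − 12:45 = 19:09 UTC on Sep 16.
Add 5 hours 30 minutes leg 1 → 00:39 UTC (Sep 17).
Add 2 hours 16 minutes layover in Marquesas → 02:55 UTC.
Add 7 hours 1 minute leg 2 → 09:56 UTC.
Add 6 hours 14 minutes layover in Tokyo → 16:10 UTC.
Add 5 hours 5 minutes leg 3 → 21:15 UTC.
Yangon is UTC+6:30, so local arrival = 21:15 + 6:30 = 03:45 on Sep 18.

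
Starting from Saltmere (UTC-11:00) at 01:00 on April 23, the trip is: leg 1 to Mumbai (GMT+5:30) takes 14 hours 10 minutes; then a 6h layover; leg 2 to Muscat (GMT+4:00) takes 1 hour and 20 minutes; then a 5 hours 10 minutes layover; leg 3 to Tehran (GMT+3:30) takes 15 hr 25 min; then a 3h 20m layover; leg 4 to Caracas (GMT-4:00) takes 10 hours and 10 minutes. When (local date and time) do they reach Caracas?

15:35 on April 25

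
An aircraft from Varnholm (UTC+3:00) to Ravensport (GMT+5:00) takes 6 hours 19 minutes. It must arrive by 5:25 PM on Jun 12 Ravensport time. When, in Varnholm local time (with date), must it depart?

Target arrival in UTC: 5:25 PM − 5:00 = 12:25 PM on Jun 12.
Subtract 6 hours and 19 minutes → departure 6:06 AM UTC on Jun 12.
Varnholm is UTC+3:00: 6:06 AM + 3:00 = 9:06 AM on Jun 12.

9:06 AM on June 12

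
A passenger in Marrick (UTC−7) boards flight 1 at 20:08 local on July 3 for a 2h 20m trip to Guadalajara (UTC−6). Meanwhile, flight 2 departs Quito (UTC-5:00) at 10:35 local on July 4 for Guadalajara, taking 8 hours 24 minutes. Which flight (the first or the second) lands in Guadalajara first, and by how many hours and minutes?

Flight 1 in UTC: 20:08 + 7:00 = 03:08 on Jul 4.
+2 hours 20 minutes → arrive 05:28 UTC on Jul 4.
Flight 2 in UTC: 10:35 + 5:00 = 15:35 on Jul 4.
+8 hours and 24 minutes → arrive 23:59 UTC on Jul 4.
Flight 1 lands earlier by 18 hours 31 minutes.

the first, by 18 hours 31 minutes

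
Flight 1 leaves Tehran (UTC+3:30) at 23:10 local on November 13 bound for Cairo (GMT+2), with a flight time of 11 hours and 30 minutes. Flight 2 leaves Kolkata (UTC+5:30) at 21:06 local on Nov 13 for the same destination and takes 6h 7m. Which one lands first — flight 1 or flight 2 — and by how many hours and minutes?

the second, by 9 hours 27 minutes

Flight 1 in UTC: 23:10 − 3:30 = 19:40 on Nov 13.
+11 hours 30 minutes → arrive 07:10 UTC on Nov 14.
Flight 2 in UTC: 21:06 − 5:30 = 15:36 on Nov 13.
+6 hours 7 minutes → arrive 21:43 UTC on Nov 13.
Flight 2 lands earlier by 9 hours 27 minutes.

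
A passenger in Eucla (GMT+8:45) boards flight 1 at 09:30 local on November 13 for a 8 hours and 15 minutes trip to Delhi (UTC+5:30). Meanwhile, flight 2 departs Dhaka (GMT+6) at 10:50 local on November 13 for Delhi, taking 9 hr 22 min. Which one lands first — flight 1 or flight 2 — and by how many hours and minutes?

the first, by 5 hours 12 minutes

Flight 1 in UTC: 09:30 − 8:45 = 00:45 on Nov 13.
+8 hours 15 minutes → arrive 09:00 UTC on Nov 13.
Flight 2 in UTC: 10:50 − 6:00 = 04:50 on Nov 13.
+9 hours and 22 minutes → arrive 14:12 UTC on Nov 13.
Flight 1 lands earlier by 5 hours 12 minutes.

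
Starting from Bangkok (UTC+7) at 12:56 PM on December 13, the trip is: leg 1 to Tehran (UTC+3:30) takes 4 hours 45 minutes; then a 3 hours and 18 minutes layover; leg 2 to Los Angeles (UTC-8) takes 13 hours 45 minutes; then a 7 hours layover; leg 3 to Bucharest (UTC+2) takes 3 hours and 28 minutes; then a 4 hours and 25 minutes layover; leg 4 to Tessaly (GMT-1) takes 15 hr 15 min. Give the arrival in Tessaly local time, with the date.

Convert departure to UTC: 12:56 PM − 7:00 = 5:56 AM UTC on Dec 13.
Add 4 hours and 45 minutes leg 1 → 10:41 AM UTC.
Add 3 hours 18 minutes layover in Tehran → 1:59 PM UTC.
Add 13 hours 45 minutes leg 2 → 3:44 AM UTC (Dec 14).
Add 7 hours layover in Los Angeles → 10:44 AM UTC.
Add 3 hours 28 minutes leg 3 → 2:12 PM UTC.
Add 4 hours and 25 minutes layover in Bucharest → 6:37 PM UTC.
Add 15 hours and 15 minutes leg 4 → 9:52 AM UTC (Dec 15).
Tessaly is UTC−1:00, so local arrival = 9:52 AM − 1:00 = 8:52 AM on Dec 15.

8:52 AM on December 15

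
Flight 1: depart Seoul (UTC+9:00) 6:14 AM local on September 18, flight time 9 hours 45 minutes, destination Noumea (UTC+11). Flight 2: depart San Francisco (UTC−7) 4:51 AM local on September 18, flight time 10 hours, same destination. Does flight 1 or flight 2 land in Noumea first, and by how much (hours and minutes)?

the first, by 14 hours 52 minutes

Flight 1 in UTC: 6:14 AM − 9:00 = 9:14 PM on Sep 17.
+9 hours and 45 minutes → arrive 6:59 AM UTC on Sep 18.
Flight 2 in UTC: 4:51 AM + 7:00 = 11:51 AM on Sep 18.
+10 hours → arrive 9:51 PM UTC on Sep 18.
Flight 1 lands earlier by 14 hours 52 minutes.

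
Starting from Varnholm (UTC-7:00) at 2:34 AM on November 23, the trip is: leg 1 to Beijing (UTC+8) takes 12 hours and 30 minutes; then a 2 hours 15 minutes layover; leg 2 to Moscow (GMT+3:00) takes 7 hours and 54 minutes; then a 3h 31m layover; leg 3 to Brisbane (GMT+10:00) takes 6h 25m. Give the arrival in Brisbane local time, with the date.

4:09 AM on November 25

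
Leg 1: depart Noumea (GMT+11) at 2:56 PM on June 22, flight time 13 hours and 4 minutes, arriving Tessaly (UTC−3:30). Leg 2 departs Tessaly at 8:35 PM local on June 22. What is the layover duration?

7 hours 5 minutes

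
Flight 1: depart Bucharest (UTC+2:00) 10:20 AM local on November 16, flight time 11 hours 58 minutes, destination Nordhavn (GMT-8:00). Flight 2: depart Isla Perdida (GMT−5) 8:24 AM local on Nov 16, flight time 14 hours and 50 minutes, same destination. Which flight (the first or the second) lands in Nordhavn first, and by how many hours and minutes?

Flight 1 in UTC: 10:20 AM − 2:00 = 8:20 AM on Nov 16.
+11 hours and 58 minutes → arrive 8:18 PM UTC on Nov 16.
Flight 2 in UTC: 8:24 AM + 5:00 = 1:24 PM on Nov 16.
+14 hours and 50 minutes → arrive 4:14 AM UTC on Nov 17.
Flight 1 lands earlier by 7 hours 56 minutes.

the first, by 7 hours 56 minutes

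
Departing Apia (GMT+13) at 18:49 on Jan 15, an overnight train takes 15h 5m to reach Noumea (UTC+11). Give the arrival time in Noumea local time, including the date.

07:54 on Jan 16

Convert departure to UTC: 18:49 − 13:00 = 05:49 UTC on Jan 15.
Add 15 hours and 5 minutes travel time → 20:54 UTC.
Noumea is UTC+11:00, so local arrival = 20:54 + 11:00 = 07:54 on Jan 16.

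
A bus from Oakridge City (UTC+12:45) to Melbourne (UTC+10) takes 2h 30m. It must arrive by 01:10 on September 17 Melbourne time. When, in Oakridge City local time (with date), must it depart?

01:25 on September 17

Target arrival in UTC: 01:10 − 10:00 = 15:10 on Sep 16.
Subtract 2 hours 30 minutes → departure 12:40 UTC on Sep 16.
Oakridge City is UTC+12:45: 12:40 + 12:45 = 01:25 on Sep 17.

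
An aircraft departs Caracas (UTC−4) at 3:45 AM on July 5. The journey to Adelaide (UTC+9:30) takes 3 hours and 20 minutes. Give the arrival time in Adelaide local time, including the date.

8:35 PM on Jul 5

Convert departure to UTC: 3:45 AM + 4:00 = 7:45 AM UTC on Jul 5.
Add 3 hours 20 minutes travel time → 11:05 AM UTC.
Adelaide is UTC+9:30, so local arrival = 11:05 AM + 9:30 = 8:35 PM on Jul 5.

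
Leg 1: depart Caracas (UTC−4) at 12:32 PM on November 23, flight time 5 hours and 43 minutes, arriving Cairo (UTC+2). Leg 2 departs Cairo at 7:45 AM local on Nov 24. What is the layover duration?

Convert departure to UTC: 12:32 PM + 4:00 = 4:32 PM UTC on Nov 23.
Add 5 hours and 43 minutes flight time → 10:15 PM UTC.
Cairo is UTC+2:00, so local arrival = 10:15 PM + 2:00 = 12:15 AM on Nov 24.
Layover = 7:45 AM − 12:15 AM = 7 hours 30 minutes.

7 hours 30 minutes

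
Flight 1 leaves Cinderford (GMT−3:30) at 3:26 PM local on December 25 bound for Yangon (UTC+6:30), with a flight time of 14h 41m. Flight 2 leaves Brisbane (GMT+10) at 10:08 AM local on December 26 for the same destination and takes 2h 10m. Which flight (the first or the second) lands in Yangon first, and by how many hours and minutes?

the second, by 7 hours 19 minutes

Flight 1 in UTC: 3:26 PM + 3:30 = 6:56 PM on Dec 25.
+14 hours 41 minutes → arrive 9:37 AM UTC on Dec 26.
Flight 2 in UTC: 10:08 AM − 10:00 = 12:08 AM on Dec 26.
+2 hours 10 minutes → arrive 2:18 AM UTC on Dec 26.
Flight 2 lands earlier by 7 hours 19 minutes.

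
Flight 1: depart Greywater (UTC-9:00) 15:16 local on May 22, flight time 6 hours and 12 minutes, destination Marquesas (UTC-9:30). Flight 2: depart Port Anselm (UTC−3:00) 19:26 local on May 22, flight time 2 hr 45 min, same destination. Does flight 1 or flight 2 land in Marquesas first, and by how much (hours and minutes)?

the second, by 5 hours 17 minutes

Flight 1 in UTC: 15:16 + 9:00 = 00:16 on May 23.
+6 hours and 12 minutes → arrive 06:28 UTC on May 23.
Flight 2 in UTC: 19:26 + 3:00 = 22:26 on May 22.
+2 hours and 45 minutes → arrive 01:11 UTC on May 23.
Flight 2 lands earlier by 5 hours 17 minutes.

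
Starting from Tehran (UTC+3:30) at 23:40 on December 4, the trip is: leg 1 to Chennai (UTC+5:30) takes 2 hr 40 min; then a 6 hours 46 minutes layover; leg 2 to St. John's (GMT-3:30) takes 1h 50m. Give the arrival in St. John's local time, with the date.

03:56 on December 5

Convert departure to UTC: 23:40 − 3:30 = 20:10 UTC on Dec 4.
Add 2 hours 40 minutes leg 1 → 22:50 UTC.
Add 6 hours 46 minutes layover in Chennai → 05:36 UTC (Dec 5).
Add 1 hour and 50 minutes leg 2 → 07:26 UTC.
St. John's is UTC−3:30, so local arrival = 07:26 − 3:30 = 03:56 on Dec 5.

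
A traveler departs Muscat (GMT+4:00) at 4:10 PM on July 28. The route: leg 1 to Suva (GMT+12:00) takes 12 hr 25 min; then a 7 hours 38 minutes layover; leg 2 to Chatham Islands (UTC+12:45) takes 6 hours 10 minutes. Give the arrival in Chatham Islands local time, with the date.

3:08 AM on Jul 30

Convert departure to UTC: 4:10 PM − 4:00 = 12:10 PM UTC on Jul 28.
Add 12 hours and 25 minutes leg 1 → 12:35 AM UTC (Jul 29).
Add 7 hours and 38 minutes layover in Suva → 8:13 AM UTC.
Add 6 hours 10 minutes leg 2 → 2:23 PM UTC.
Chatham Islands is UTC+12:45, so local arrival = 2:23 PM + 12:45 = 3:08 AM on Jul 30.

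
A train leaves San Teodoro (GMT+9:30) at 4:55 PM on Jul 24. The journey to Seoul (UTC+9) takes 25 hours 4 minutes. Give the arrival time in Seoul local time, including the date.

5:29 PM on Jul 25

Convert departure to UTC: 4:55 PM − 9:30 = 7:25 AM UTC on Jul 24.
Add 25 hours and 4 minutes travel time → 8:29 AM UTC (Jul 25).
Seoul is UTC+9:00, so local arrival = 8:29 AM + 9:00 = 5:29 PM on Jul 25.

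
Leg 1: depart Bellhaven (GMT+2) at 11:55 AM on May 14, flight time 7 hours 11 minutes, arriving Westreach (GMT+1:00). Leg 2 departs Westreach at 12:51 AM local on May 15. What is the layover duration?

6 hours 45 minutes

Convert departure to UTC: 11:55 AM − 2:00 = 9:55 AM UTC on May 14.
Add 7 hours and 11 minutes flight time → 5:06 PM UTC.
Westreach is UTC+1:00, so local arrival = 5:06 PM + 1:00 = 6:06 PM on May 14.
Layover = 12:51 AM − 6:06 PM (+1 day) = 6 hours 45 minutes.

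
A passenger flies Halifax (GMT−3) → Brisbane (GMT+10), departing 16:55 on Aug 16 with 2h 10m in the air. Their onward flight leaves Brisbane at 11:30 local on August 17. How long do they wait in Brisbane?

Convert departure to UTC: 16:55 + 3:00 = 19:55 UTC on Aug 16.
Add 2 hours and 10 minutes flight time → 22:05 UTC.
Brisbane is UTC+10:00, so local arrival = 22:05 + 10:00 = 08:05 on Aug 17.
Layover = 11:30 − 08:05 = 3 hours 25 minutes.

3 hours 25 minutes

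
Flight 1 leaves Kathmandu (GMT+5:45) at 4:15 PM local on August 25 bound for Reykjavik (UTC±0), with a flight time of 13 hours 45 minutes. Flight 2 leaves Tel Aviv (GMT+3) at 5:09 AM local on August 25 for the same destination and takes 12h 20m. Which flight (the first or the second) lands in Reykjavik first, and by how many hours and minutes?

Flight 1 in UTC: 4:15 PM − 5:45 = 10:30 AM on Aug 25.
+13 hours and 45 minutes → arrive 12:15 AM UTC on Aug 26.
Flight 2 in UTC: 5:09 AM − 3:00 = 2:09 AM on Aug 25.
+12 hours and 20 minutes → arrive 2:29 PM UTC on Aug 25.
Flight 2 lands earlier by 9 hours 46 minutes.

the second, by 9 hours 46 minutes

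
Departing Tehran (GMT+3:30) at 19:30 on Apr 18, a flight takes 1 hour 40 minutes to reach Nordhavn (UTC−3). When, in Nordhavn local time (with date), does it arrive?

14:40 on April 18

Nordhavn is 6:30 behind Tehran.
After 1 hour 40 minutes it is 21:10 in Tehran.
Shift by the zone difference: 21:10 − 6:30 = 14:40 on Apr 18 in Nordhavn.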